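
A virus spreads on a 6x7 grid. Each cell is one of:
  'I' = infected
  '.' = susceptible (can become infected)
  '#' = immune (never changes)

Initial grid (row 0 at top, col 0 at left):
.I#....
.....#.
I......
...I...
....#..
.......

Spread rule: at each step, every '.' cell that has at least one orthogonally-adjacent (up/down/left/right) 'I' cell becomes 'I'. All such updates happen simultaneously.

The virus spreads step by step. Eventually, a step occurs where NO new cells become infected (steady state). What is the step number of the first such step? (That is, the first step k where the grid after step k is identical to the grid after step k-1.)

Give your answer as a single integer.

Step 0 (initial): 3 infected
Step 1: +9 new -> 12 infected
Step 2: +9 new -> 21 infected
Step 3: +9 new -> 30 infected
Step 4: +5 new -> 35 infected
Step 5: +3 new -> 38 infected
Step 6: +1 new -> 39 infected
Step 7: +0 new -> 39 infected

Answer: 7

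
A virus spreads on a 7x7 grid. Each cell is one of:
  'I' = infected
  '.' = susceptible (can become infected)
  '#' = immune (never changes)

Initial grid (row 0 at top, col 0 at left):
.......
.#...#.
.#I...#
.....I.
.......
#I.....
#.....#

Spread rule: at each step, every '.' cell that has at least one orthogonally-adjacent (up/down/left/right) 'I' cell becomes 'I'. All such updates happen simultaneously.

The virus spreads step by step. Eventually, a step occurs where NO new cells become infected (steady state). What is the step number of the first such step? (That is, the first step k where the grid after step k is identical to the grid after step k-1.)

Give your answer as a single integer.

Step 0 (initial): 3 infected
Step 1: +10 new -> 13 infected
Step 2: +12 new -> 25 infected
Step 3: +9 new -> 34 infected
Step 4: +4 new -> 38 infected
Step 5: +2 new -> 40 infected
Step 6: +1 new -> 41 infected
Step 7: +1 new -> 42 infected
Step 8: +0 new -> 42 infected

Answer: 8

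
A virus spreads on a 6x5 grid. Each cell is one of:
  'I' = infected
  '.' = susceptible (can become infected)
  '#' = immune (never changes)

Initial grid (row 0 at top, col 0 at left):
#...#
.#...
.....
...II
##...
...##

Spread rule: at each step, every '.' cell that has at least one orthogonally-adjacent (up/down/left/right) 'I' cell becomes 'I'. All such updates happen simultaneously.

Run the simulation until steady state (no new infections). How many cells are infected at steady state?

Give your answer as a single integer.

Step 0 (initial): 2 infected
Step 1: +5 new -> 7 infected
Step 2: +5 new -> 12 infected
Step 3: +5 new -> 17 infected
Step 4: +3 new -> 20 infected
Step 5: +3 new -> 23 infected
Step 6: +0 new -> 23 infected

Answer: 23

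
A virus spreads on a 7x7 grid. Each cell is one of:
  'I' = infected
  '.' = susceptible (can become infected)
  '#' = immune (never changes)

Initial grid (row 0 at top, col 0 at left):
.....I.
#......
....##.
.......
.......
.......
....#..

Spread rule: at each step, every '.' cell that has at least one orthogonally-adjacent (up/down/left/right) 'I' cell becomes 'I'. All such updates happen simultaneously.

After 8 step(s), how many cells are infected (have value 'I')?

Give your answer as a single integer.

Step 0 (initial): 1 infected
Step 1: +3 new -> 4 infected
Step 2: +3 new -> 7 infected
Step 3: +3 new -> 10 infected
Step 4: +4 new -> 14 infected
Step 5: +6 new -> 20 infected
Step 6: +6 new -> 26 infected
Step 7: +7 new -> 33 infected
Step 8: +6 new -> 39 infected

Answer: 39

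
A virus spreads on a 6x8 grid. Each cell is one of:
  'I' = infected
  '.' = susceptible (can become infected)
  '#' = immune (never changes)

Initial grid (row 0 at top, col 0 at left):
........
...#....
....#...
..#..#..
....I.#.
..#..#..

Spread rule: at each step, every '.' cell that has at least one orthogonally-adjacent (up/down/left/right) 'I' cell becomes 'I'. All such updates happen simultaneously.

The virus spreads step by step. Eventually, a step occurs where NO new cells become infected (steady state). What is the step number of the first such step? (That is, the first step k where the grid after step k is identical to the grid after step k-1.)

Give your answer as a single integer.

Step 0 (initial): 1 infected
Step 1: +4 new -> 5 infected
Step 2: +3 new -> 8 infected
Step 3: +2 new -> 10 infected
Step 4: +4 new -> 14 infected
Step 5: +4 new -> 18 infected
Step 6: +3 new -> 21 infected
Step 7: +3 new -> 24 infected
Step 8: +2 new -> 26 infected
Step 9: +2 new -> 28 infected
Step 10: +2 new -> 30 infected
Step 11: +3 new -> 33 infected
Step 12: +2 new -> 35 infected
Step 13: +2 new -> 37 infected
Step 14: +1 new -> 38 infected
Step 15: +1 new -> 39 infected
Step 16: +1 new -> 40 infected
Step 17: +1 new -> 41 infected
Step 18: +0 new -> 41 infected

Answer: 18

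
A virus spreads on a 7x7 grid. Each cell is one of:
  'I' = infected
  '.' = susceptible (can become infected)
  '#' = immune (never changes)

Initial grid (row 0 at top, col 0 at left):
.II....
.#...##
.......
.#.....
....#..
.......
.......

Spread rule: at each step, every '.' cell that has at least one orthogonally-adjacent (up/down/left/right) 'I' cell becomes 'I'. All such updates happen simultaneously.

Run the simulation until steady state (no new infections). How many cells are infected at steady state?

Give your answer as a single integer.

Answer: 44

Derivation:
Step 0 (initial): 2 infected
Step 1: +3 new -> 5 infected
Step 2: +4 new -> 9 infected
Step 3: +6 new -> 15 infected
Step 4: +5 new -> 20 infected
Step 5: +6 new -> 26 infected
Step 6: +6 new -> 32 infected
Step 7: +6 new -> 38 infected
Step 8: +3 new -> 41 infected
Step 9: +2 new -> 43 infected
Step 10: +1 new -> 44 infected
Step 11: +0 new -> 44 infected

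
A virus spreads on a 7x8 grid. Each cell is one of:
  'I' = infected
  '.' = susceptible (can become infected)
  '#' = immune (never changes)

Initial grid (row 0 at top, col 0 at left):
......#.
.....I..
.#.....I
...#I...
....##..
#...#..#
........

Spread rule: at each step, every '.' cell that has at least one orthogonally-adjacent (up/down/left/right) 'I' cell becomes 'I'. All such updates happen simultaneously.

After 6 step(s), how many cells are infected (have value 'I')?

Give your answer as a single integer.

Answer: 40

Derivation:
Step 0 (initial): 3 infected
Step 1: +9 new -> 12 infected
Step 2: +6 new -> 18 infected
Step 3: +4 new -> 22 infected
Step 4: +4 new -> 26 infected
Step 5: +6 new -> 32 infected
Step 6: +8 new -> 40 infected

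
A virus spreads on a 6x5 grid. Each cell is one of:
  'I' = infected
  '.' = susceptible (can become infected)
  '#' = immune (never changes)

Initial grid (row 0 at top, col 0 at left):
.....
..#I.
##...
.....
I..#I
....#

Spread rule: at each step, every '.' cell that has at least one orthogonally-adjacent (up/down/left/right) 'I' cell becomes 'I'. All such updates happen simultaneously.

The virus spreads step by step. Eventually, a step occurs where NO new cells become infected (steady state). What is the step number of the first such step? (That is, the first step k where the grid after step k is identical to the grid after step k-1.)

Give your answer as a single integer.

Answer: 6

Derivation:
Step 0 (initial): 3 infected
Step 1: +7 new -> 10 infected
Step 2: +8 new -> 18 infected
Step 3: +3 new -> 21 infected
Step 4: +3 new -> 24 infected
Step 5: +1 new -> 25 infected
Step 6: +0 new -> 25 infected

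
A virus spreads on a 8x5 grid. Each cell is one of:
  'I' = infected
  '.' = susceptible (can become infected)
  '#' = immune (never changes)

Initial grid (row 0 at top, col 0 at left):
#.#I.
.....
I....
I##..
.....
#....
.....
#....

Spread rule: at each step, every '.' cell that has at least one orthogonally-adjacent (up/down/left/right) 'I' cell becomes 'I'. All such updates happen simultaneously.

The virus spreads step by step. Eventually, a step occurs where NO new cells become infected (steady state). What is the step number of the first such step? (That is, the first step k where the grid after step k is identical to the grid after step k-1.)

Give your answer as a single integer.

Answer: 9

Derivation:
Step 0 (initial): 3 infected
Step 1: +5 new -> 8 infected
Step 2: +6 new -> 14 infected
Step 3: +5 new -> 19 infected
Step 4: +4 new -> 23 infected
Step 5: +5 new -> 28 infected
Step 6: +3 new -> 31 infected
Step 7: +2 new -> 33 infected
Step 8: +1 new -> 34 infected
Step 9: +0 new -> 34 infected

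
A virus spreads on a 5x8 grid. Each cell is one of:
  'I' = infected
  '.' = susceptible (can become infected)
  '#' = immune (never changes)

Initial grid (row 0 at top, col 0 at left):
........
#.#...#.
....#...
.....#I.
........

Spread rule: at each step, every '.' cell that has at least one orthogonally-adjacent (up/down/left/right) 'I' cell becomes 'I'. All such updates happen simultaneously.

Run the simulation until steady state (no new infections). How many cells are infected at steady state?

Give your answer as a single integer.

Step 0 (initial): 1 infected
Step 1: +3 new -> 4 infected
Step 2: +4 new -> 8 infected
Step 3: +3 new -> 11 infected
Step 4: +5 new -> 16 infected
Step 5: +5 new -> 21 infected
Step 6: +4 new -> 25 infected
Step 7: +4 new -> 29 infected
Step 8: +3 new -> 32 infected
Step 9: +3 new -> 35 infected
Step 10: +0 new -> 35 infected

Answer: 35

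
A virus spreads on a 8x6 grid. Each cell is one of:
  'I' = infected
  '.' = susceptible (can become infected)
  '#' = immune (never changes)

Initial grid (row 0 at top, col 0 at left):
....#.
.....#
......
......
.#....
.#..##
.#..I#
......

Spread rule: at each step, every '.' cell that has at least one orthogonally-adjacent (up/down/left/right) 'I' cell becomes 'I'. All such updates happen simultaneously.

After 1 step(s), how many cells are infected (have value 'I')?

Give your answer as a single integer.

Answer: 3

Derivation:
Step 0 (initial): 1 infected
Step 1: +2 new -> 3 infected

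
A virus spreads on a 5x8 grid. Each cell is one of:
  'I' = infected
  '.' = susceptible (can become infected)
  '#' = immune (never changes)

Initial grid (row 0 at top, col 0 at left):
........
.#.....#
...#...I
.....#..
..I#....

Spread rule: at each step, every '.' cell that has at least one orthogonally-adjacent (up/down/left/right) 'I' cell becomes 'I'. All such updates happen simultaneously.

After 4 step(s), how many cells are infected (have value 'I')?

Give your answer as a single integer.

Answer: 30

Derivation:
Step 0 (initial): 2 infected
Step 1: +4 new -> 6 infected
Step 2: +8 new -> 14 infected
Step 3: +8 new -> 22 infected
Step 4: +8 new -> 30 infected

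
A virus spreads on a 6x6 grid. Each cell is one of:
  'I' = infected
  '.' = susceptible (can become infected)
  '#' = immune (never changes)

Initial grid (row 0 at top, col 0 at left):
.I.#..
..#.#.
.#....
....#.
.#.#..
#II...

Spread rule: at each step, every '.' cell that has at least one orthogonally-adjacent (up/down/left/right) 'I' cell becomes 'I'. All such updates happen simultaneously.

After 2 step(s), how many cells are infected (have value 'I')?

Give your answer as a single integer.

Step 0 (initial): 3 infected
Step 1: +5 new -> 8 infected
Step 2: +3 new -> 11 infected

Answer: 11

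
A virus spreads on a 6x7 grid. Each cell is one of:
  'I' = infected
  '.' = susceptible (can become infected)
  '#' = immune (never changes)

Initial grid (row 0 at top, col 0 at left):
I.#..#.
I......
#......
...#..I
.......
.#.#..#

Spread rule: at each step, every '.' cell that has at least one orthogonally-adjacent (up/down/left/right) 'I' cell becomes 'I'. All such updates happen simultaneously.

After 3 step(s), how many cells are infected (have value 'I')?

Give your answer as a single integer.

Step 0 (initial): 3 infected
Step 1: +5 new -> 8 infected
Step 2: +6 new -> 14 infected
Step 3: +8 new -> 22 infected

Answer: 22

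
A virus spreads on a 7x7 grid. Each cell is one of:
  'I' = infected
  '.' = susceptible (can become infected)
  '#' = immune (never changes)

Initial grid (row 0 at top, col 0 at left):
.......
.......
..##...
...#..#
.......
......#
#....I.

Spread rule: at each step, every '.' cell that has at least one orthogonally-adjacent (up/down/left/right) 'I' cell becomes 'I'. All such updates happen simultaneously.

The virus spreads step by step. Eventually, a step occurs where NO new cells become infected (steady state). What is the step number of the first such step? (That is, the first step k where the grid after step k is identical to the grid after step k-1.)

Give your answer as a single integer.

Answer: 12

Derivation:
Step 0 (initial): 1 infected
Step 1: +3 new -> 4 infected
Step 2: +3 new -> 7 infected
Step 3: +5 new -> 12 infected
Step 4: +5 new -> 17 infected
Step 5: +5 new -> 22 infected
Step 6: +6 new -> 28 infected
Step 7: +5 new -> 33 infected
Step 8: +4 new -> 37 infected
Step 9: +3 new -> 40 infected
Step 10: +2 new -> 42 infected
Step 11: +1 new -> 43 infected
Step 12: +0 new -> 43 infected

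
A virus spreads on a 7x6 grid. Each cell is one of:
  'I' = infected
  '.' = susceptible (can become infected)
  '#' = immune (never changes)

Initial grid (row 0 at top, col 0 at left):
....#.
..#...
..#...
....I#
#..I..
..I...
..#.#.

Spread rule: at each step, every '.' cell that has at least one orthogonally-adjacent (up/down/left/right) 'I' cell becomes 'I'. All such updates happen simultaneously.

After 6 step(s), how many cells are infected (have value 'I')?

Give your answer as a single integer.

Answer: 34

Derivation:
Step 0 (initial): 3 infected
Step 1: +6 new -> 9 infected
Step 2: +10 new -> 19 infected
Step 3: +5 new -> 24 infected
Step 4: +5 new -> 29 infected
Step 5: +3 new -> 32 infected
Step 6: +2 new -> 34 infected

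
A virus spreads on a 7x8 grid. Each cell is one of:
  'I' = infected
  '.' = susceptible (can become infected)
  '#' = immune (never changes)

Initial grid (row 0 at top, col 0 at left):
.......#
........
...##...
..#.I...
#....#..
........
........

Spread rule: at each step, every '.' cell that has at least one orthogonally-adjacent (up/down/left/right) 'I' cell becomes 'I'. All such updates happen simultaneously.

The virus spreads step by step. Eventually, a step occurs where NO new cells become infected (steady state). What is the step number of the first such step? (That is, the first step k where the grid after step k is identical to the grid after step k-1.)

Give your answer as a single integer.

Answer: 10

Derivation:
Step 0 (initial): 1 infected
Step 1: +3 new -> 4 infected
Step 2: +4 new -> 8 infected
Step 3: +8 new -> 16 infected
Step 4: +10 new -> 26 infected
Step 5: +9 new -> 35 infected
Step 6: +7 new -> 42 infected
Step 7: +5 new -> 47 infected
Step 8: +2 new -> 49 infected
Step 9: +1 new -> 50 infected
Step 10: +0 new -> 50 infected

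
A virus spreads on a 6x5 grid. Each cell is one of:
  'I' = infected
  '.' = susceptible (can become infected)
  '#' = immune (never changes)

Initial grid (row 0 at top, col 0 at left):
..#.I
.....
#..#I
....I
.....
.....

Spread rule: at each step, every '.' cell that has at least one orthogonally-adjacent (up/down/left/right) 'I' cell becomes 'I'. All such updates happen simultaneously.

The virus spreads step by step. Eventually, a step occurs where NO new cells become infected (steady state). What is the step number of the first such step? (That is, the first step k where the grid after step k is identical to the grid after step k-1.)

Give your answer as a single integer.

Answer: 7

Derivation:
Step 0 (initial): 3 infected
Step 1: +4 new -> 7 infected
Step 2: +4 new -> 11 infected
Step 3: +5 new -> 16 infected
Step 4: +5 new -> 21 infected
Step 5: +4 new -> 25 infected
Step 6: +2 new -> 27 infected
Step 7: +0 new -> 27 infected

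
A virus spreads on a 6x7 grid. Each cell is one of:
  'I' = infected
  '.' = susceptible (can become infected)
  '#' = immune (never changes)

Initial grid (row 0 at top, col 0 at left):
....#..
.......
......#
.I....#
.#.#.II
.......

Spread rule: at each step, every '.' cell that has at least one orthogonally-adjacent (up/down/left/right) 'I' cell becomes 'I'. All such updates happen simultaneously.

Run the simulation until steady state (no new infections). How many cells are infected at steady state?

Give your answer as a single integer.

Step 0 (initial): 3 infected
Step 1: +7 new -> 10 infected
Step 2: +9 new -> 19 infected
Step 3: +9 new -> 28 infected
Step 4: +7 new -> 35 infected
Step 5: +2 new -> 37 infected
Step 6: +0 new -> 37 infected

Answer: 37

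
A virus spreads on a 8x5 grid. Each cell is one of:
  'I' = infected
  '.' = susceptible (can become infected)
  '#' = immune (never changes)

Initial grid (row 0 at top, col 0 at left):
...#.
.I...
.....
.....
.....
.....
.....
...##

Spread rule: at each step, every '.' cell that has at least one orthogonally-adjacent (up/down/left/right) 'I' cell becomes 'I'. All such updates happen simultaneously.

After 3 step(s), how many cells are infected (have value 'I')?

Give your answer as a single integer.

Answer: 16

Derivation:
Step 0 (initial): 1 infected
Step 1: +4 new -> 5 infected
Step 2: +6 new -> 11 infected
Step 3: +5 new -> 16 infected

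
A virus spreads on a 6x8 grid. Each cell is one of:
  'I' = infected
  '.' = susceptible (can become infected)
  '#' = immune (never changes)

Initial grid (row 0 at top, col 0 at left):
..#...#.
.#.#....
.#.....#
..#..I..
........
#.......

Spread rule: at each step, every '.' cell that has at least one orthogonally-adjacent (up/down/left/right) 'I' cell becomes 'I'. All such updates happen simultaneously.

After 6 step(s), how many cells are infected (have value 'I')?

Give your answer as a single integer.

Answer: 35

Derivation:
Step 0 (initial): 1 infected
Step 1: +4 new -> 5 infected
Step 2: +8 new -> 13 infected
Step 3: +8 new -> 21 infected
Step 4: +6 new -> 27 infected
Step 5: +5 new -> 32 infected
Step 6: +3 new -> 35 infected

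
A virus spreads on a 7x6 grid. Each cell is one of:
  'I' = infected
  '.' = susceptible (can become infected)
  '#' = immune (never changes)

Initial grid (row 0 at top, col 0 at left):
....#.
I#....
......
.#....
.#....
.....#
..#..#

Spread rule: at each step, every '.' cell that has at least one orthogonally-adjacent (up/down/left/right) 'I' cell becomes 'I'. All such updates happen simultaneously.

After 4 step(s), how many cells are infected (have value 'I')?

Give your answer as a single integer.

Answer: 14

Derivation:
Step 0 (initial): 1 infected
Step 1: +2 new -> 3 infected
Step 2: +3 new -> 6 infected
Step 3: +3 new -> 9 infected
Step 4: +5 new -> 14 infected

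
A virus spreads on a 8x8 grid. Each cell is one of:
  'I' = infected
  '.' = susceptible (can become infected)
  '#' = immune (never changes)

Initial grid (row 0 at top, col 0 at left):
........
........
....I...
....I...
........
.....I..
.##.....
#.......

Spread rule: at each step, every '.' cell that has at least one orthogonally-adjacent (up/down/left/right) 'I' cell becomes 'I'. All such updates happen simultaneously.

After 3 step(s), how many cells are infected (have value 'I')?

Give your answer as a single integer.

Answer: 42

Derivation:
Step 0 (initial): 3 infected
Step 1: +10 new -> 13 infected
Step 2: +14 new -> 27 infected
Step 3: +15 new -> 42 infected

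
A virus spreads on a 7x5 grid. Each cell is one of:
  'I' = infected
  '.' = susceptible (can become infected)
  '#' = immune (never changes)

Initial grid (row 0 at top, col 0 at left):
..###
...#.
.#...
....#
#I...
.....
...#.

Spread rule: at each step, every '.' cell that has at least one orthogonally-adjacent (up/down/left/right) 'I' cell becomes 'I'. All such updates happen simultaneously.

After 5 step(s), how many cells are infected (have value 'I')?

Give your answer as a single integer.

Step 0 (initial): 1 infected
Step 1: +3 new -> 4 infected
Step 2: +6 new -> 10 infected
Step 3: +7 new -> 17 infected
Step 4: +4 new -> 21 infected
Step 5: +4 new -> 25 infected

Answer: 25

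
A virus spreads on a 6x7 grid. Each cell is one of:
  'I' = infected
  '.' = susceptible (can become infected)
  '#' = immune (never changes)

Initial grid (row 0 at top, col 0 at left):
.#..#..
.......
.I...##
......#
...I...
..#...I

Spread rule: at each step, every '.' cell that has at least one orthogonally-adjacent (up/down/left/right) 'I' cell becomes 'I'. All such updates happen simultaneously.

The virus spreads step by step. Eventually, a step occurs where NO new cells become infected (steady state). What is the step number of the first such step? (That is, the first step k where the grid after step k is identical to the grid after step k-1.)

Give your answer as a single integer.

Answer: 8

Derivation:
Step 0 (initial): 3 infected
Step 1: +10 new -> 13 infected
Step 2: +9 new -> 22 infected
Step 3: +7 new -> 29 infected
Step 4: +3 new -> 32 infected
Step 5: +1 new -> 33 infected
Step 6: +2 new -> 35 infected
Step 7: +1 new -> 36 infected
Step 8: +0 new -> 36 infected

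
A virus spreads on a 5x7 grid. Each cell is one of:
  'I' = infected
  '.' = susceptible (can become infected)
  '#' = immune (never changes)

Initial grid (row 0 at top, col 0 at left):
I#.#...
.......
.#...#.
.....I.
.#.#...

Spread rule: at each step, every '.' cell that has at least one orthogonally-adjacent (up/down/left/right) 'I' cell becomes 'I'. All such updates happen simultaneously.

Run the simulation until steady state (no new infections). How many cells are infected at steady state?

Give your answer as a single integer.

Answer: 29

Derivation:
Step 0 (initial): 2 infected
Step 1: +4 new -> 6 infected
Step 2: +7 new -> 13 infected
Step 3: +6 new -> 19 infected
Step 4: +9 new -> 28 infected
Step 5: +1 new -> 29 infected
Step 6: +0 new -> 29 infected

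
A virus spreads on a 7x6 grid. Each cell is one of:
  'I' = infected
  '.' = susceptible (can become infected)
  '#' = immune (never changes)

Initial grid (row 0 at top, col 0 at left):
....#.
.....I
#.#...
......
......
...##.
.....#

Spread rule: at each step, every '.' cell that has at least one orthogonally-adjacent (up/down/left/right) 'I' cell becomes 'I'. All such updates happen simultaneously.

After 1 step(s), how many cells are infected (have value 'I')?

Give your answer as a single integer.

Step 0 (initial): 1 infected
Step 1: +3 new -> 4 infected

Answer: 4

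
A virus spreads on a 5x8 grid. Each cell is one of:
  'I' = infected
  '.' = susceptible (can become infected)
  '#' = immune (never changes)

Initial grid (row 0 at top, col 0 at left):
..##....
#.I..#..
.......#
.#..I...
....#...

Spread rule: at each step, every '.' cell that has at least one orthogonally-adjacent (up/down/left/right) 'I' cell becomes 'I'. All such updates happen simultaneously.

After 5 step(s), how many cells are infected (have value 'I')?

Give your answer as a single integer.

Answer: 32

Derivation:
Step 0 (initial): 2 infected
Step 1: +6 new -> 8 infected
Step 2: +9 new -> 17 infected
Step 3: +7 new -> 24 infected
Step 4: +5 new -> 29 infected
Step 5: +3 new -> 32 infected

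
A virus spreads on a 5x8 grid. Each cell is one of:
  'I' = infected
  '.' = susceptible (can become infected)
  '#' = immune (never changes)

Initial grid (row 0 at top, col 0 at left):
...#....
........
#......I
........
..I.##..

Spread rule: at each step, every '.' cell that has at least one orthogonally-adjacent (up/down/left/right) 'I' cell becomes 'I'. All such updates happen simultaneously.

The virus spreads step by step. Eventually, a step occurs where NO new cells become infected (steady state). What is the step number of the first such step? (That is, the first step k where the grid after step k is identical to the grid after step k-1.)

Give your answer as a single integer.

Step 0 (initial): 2 infected
Step 1: +6 new -> 8 infected
Step 2: +9 new -> 17 infected
Step 3: +10 new -> 27 infected
Step 4: +5 new -> 32 infected
Step 5: +3 new -> 35 infected
Step 6: +1 new -> 36 infected
Step 7: +0 new -> 36 infected

Answer: 7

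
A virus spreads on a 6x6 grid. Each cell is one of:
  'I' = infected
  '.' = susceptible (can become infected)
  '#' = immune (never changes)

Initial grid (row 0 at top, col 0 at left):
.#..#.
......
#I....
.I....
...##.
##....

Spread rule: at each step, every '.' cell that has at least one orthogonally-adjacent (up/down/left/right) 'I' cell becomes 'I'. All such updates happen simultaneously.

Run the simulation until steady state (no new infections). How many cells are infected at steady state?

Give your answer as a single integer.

Step 0 (initial): 2 infected
Step 1: +5 new -> 7 infected
Step 2: +6 new -> 13 infected
Step 3: +6 new -> 19 infected
Step 4: +5 new -> 24 infected
Step 5: +3 new -> 27 infected
Step 6: +2 new -> 29 infected
Step 7: +0 new -> 29 infected

Answer: 29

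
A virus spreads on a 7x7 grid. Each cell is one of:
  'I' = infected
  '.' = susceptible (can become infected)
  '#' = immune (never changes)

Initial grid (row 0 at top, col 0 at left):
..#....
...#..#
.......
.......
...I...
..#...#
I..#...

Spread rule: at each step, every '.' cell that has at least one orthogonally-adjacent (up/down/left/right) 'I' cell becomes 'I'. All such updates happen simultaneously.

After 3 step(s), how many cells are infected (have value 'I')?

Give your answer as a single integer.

Answer: 25

Derivation:
Step 0 (initial): 2 infected
Step 1: +6 new -> 8 infected
Step 2: +9 new -> 17 infected
Step 3: +8 new -> 25 infected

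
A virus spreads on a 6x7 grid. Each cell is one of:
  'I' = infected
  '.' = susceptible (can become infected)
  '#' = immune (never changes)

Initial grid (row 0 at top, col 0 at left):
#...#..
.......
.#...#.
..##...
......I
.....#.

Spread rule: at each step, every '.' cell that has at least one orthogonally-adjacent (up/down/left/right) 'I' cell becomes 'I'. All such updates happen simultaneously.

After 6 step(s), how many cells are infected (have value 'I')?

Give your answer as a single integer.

Answer: 26

Derivation:
Step 0 (initial): 1 infected
Step 1: +3 new -> 4 infected
Step 2: +3 new -> 7 infected
Step 3: +4 new -> 11 infected
Step 4: +5 new -> 16 infected
Step 5: +5 new -> 21 infected
Step 6: +5 new -> 26 infected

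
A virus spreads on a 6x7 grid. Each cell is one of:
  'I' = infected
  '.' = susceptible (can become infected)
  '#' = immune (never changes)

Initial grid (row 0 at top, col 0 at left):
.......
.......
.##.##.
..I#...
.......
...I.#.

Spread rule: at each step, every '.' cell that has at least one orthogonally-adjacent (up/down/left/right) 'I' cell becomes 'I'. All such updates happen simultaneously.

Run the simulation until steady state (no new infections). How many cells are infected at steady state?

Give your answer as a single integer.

Answer: 36

Derivation:
Step 0 (initial): 2 infected
Step 1: +5 new -> 7 infected
Step 2: +4 new -> 11 infected
Step 3: +5 new -> 16 infected
Step 4: +3 new -> 19 infected
Step 5: +4 new -> 23 infected
Step 6: +3 new -> 26 infected
Step 7: +3 new -> 29 infected
Step 8: +5 new -> 34 infected
Step 9: +2 new -> 36 infected
Step 10: +0 new -> 36 infected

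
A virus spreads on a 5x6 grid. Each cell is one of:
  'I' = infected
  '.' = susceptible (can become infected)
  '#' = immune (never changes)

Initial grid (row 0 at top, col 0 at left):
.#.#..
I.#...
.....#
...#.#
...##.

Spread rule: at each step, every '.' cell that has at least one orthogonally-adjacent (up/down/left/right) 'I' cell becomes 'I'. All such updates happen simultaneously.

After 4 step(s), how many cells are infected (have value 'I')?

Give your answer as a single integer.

Answer: 12

Derivation:
Step 0 (initial): 1 infected
Step 1: +3 new -> 4 infected
Step 2: +2 new -> 6 infected
Step 3: +3 new -> 9 infected
Step 4: +3 new -> 12 infected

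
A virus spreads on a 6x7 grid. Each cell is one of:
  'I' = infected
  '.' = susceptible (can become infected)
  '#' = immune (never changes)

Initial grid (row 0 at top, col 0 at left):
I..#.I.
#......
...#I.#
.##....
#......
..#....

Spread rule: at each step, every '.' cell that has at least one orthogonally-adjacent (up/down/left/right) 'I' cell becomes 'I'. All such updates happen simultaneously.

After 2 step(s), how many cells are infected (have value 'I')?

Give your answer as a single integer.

Answer: 17

Derivation:
Step 0 (initial): 3 infected
Step 1: +7 new -> 10 infected
Step 2: +7 new -> 17 infected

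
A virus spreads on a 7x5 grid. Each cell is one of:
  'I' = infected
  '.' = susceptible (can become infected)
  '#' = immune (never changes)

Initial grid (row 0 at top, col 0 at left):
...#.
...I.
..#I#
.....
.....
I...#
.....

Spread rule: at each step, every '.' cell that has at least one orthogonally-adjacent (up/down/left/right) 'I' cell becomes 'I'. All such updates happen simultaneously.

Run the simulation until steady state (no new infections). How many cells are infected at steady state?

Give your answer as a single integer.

Answer: 31

Derivation:
Step 0 (initial): 3 infected
Step 1: +6 new -> 9 infected
Step 2: +10 new -> 19 infected
Step 3: +9 new -> 28 infected
Step 4: +2 new -> 30 infected
Step 5: +1 new -> 31 infected
Step 6: +0 new -> 31 infected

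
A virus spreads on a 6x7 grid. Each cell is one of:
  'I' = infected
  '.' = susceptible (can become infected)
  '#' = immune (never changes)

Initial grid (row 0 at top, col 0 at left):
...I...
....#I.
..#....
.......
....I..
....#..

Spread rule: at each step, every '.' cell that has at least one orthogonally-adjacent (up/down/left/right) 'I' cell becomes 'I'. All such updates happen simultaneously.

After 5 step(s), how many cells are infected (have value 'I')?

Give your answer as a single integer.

Step 0 (initial): 3 infected
Step 1: +9 new -> 12 infected
Step 2: +12 new -> 24 infected
Step 3: +7 new -> 31 infected
Step 4: +5 new -> 36 infected
Step 5: +3 new -> 39 infected

Answer: 39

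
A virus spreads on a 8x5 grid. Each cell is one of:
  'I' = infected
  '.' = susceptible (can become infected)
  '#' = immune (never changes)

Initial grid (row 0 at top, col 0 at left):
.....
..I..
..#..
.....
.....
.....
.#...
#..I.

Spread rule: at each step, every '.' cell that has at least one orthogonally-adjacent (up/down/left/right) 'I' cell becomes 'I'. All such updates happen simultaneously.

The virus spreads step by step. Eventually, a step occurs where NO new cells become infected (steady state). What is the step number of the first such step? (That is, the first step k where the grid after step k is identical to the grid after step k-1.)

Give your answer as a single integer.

Step 0 (initial): 2 infected
Step 1: +6 new -> 8 infected
Step 2: +10 new -> 18 infected
Step 3: +9 new -> 27 infected
Step 4: +7 new -> 34 infected
Step 5: +2 new -> 36 infected
Step 6: +1 new -> 37 infected
Step 7: +0 new -> 37 infected

Answer: 7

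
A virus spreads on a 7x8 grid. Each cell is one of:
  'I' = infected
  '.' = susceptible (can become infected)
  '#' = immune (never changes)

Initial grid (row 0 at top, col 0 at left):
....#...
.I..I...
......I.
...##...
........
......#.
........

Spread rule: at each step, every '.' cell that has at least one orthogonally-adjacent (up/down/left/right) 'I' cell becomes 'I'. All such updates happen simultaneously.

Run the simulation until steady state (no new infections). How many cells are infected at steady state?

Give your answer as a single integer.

Answer: 52

Derivation:
Step 0 (initial): 3 infected
Step 1: +11 new -> 14 infected
Step 2: +13 new -> 27 infected
Step 3: +6 new -> 33 infected
Step 4: +6 new -> 39 infected
Step 5: +7 new -> 46 infected
Step 6: +5 new -> 51 infected
Step 7: +1 new -> 52 infected
Step 8: +0 new -> 52 infected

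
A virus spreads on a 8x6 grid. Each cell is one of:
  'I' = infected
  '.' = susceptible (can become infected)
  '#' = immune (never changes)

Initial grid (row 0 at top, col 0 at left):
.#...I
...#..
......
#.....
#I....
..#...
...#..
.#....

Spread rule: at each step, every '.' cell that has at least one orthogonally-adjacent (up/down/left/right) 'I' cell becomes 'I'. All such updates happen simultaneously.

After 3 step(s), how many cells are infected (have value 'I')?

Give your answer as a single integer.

Step 0 (initial): 2 infected
Step 1: +5 new -> 7 infected
Step 2: +8 new -> 15 infected
Step 3: +11 new -> 26 infected

Answer: 26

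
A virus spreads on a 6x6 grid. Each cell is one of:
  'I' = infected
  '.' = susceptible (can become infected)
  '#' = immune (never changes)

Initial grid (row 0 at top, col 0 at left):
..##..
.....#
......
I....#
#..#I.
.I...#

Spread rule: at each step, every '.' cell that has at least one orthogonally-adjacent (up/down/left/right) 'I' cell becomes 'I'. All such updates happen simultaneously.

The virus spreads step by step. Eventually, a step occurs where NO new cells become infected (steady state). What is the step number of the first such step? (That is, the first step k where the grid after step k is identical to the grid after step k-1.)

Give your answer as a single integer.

Answer: 6

Derivation:
Step 0 (initial): 3 infected
Step 1: +8 new -> 11 infected
Step 2: +7 new -> 18 infected
Step 3: +6 new -> 24 infected
Step 4: +4 new -> 28 infected
Step 5: +1 new -> 29 infected
Step 6: +0 new -> 29 infected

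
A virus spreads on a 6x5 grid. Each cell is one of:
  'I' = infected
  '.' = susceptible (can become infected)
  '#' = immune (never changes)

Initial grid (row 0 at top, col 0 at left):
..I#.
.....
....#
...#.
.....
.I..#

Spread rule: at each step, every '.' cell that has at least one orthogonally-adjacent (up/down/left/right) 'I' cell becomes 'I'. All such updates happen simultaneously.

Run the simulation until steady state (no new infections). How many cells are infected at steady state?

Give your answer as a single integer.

Answer: 26

Derivation:
Step 0 (initial): 2 infected
Step 1: +5 new -> 7 infected
Step 2: +8 new -> 15 infected
Step 3: +7 new -> 22 infected
Step 4: +3 new -> 25 infected
Step 5: +1 new -> 26 infected
Step 6: +0 new -> 26 infected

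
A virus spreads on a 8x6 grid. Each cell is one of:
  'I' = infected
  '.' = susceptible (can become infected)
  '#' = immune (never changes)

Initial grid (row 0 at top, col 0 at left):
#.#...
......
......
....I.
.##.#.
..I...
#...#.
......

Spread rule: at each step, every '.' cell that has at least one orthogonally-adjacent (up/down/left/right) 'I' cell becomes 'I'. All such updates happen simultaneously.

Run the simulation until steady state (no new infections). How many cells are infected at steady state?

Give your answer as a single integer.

Step 0 (initial): 2 infected
Step 1: +6 new -> 8 infected
Step 2: +11 new -> 19 infected
Step 3: +9 new -> 28 infected
Step 4: +8 new -> 36 infected
Step 5: +3 new -> 39 infected
Step 6: +2 new -> 41 infected
Step 7: +0 new -> 41 infected

Answer: 41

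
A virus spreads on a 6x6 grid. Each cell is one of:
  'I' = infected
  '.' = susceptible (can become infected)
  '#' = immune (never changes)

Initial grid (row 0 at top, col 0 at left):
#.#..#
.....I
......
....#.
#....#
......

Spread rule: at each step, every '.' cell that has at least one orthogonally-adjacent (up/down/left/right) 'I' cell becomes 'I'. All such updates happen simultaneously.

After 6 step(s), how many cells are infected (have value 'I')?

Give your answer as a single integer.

Answer: 23

Derivation:
Step 0 (initial): 1 infected
Step 1: +2 new -> 3 infected
Step 2: +4 new -> 7 infected
Step 3: +3 new -> 10 infected
Step 4: +3 new -> 13 infected
Step 5: +5 new -> 18 infected
Step 6: +5 new -> 23 infected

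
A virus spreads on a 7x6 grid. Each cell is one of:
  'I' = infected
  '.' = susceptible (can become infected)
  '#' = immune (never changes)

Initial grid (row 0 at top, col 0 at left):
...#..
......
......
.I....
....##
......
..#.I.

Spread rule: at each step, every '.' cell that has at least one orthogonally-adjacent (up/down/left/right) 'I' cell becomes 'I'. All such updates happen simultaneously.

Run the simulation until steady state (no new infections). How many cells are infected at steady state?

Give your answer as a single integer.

Answer: 38

Derivation:
Step 0 (initial): 2 infected
Step 1: +7 new -> 9 infected
Step 2: +9 new -> 18 infected
Step 3: +9 new -> 27 infected
Step 4: +6 new -> 33 infected
Step 5: +2 new -> 35 infected
Step 6: +2 new -> 37 infected
Step 7: +1 new -> 38 infected
Step 8: +0 new -> 38 infected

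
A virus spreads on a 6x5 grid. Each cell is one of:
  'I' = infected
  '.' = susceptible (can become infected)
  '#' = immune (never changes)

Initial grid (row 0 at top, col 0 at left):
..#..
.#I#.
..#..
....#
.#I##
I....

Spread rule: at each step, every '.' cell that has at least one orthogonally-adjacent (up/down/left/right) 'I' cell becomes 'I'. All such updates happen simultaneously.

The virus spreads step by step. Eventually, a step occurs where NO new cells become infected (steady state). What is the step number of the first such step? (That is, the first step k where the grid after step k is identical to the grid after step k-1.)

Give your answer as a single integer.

Step 0 (initial): 3 infected
Step 1: +4 new -> 7 infected
Step 2: +4 new -> 11 infected
Step 3: +4 new -> 15 infected
Step 4: +2 new -> 17 infected
Step 5: +2 new -> 19 infected
Step 6: +2 new -> 21 infected
Step 7: +1 new -> 22 infected
Step 8: +0 new -> 22 infected

Answer: 8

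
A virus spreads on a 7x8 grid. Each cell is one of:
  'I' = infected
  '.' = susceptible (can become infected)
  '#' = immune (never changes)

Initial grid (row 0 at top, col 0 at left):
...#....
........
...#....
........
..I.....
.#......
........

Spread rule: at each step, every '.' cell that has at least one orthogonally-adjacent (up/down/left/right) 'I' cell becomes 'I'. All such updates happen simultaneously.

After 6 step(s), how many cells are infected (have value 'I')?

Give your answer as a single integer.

Step 0 (initial): 1 infected
Step 1: +4 new -> 5 infected
Step 2: +7 new -> 12 infected
Step 3: +9 new -> 21 infected
Step 4: +10 new -> 31 infected
Step 5: +8 new -> 39 infected
Step 6: +7 new -> 46 infected

Answer: 46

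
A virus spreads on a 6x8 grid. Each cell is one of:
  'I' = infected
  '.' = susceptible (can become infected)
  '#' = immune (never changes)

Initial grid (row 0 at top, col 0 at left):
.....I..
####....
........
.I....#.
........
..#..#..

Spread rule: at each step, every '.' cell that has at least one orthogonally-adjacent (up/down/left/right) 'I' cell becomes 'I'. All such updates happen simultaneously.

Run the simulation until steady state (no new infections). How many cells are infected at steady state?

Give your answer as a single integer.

Answer: 41

Derivation:
Step 0 (initial): 2 infected
Step 1: +7 new -> 9 infected
Step 2: +11 new -> 20 infected
Step 3: +9 new -> 29 infected
Step 4: +5 new -> 34 infected
Step 5: +4 new -> 38 infected
Step 6: +2 new -> 40 infected
Step 7: +1 new -> 41 infected
Step 8: +0 new -> 41 infected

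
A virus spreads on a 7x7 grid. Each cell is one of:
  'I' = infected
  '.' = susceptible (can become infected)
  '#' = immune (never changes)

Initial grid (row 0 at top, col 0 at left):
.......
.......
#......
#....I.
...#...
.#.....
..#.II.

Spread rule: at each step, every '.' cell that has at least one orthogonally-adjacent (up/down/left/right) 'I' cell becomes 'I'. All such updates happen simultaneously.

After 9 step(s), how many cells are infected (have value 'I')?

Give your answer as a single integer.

Step 0 (initial): 3 infected
Step 1: +8 new -> 11 infected
Step 2: +8 new -> 19 infected
Step 3: +6 new -> 25 infected
Step 4: +6 new -> 31 infected
Step 5: +4 new -> 35 infected
Step 6: +3 new -> 38 infected
Step 7: +3 new -> 41 infected
Step 8: +2 new -> 43 infected
Step 9: +1 new -> 44 infected

Answer: 44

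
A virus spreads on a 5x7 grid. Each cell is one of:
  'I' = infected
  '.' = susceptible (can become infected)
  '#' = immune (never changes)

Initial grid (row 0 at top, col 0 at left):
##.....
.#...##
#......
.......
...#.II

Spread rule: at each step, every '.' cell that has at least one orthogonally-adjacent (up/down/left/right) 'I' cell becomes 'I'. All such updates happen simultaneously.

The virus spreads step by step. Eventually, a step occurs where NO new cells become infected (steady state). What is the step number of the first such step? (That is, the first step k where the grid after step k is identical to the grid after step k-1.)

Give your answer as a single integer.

Step 0 (initial): 2 infected
Step 1: +3 new -> 5 infected
Step 2: +3 new -> 8 infected
Step 3: +2 new -> 10 infected
Step 4: +3 new -> 13 infected
Step 5: +5 new -> 18 infected
Step 6: +6 new -> 24 infected
Step 7: +3 new -> 27 infected
Step 8: +0 new -> 27 infected

Answer: 8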